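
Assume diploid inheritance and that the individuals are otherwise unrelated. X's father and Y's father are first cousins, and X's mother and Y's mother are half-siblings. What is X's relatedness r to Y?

0.09375

Relatedness sums over independent paths through distinct common ancestors.
X and Y are related in two ways: second cousins through their fathers (r = 1/32) and half first cousins through their mothers (r = 1/16).
r = 1/32 + 1/16 = 3/32 = 0.09375.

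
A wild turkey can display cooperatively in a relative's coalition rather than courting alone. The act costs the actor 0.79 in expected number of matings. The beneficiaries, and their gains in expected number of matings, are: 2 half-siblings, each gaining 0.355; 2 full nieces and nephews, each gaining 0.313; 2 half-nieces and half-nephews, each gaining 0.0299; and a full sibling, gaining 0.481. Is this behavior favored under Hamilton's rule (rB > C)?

No

Hamilton's rule: the trait is favored when the sum of r·B over every recipient exceeds the actor's cost C.
r to a half-sibling = 1/4 (half-sibs share one parent — one path of length 2: r = (1/2)^2 = 1/4).
r to a full niece or nephew = 1/4 (full aunt/uncle↔niece/nephew: two paths of length 3 through the shared grandparent pair: r = 2·(1/2)^3 = 1/4).
r to a half-niece or half-nephew = 1/8 (half-aunt/uncle↔niece/nephew: one path of length 3: r = (1/2)^3 = 1/8).
r to a full sibling = 1/2 (full sibs share both parents — two paths of length 2: r = 2·(1/2)^2 = 1/2).
Summing one r·B term per recipient: 2·0.25·0.355 + 2·0.25·0.313 + 2·0.125·0.0299 + 1·0.5·0.481 = 0.581975.
0.581975 < 0.79: the indirect benefit is less than the cost.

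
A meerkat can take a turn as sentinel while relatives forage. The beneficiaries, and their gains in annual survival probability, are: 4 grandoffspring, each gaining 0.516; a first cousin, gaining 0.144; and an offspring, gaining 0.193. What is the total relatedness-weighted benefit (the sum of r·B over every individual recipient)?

0.6305

r to a grandoffspring = 1/4 (two parent–offspring links: r = (1/2)^2 = 1/4).
r to a first cousin = 0.125 (first cousins share one grandparent pair — two paths of length 4: r = 2·(1/2)^4 = 1/8).
r to an offspring = 1/2 (one parent–offspring link: r = (1/2)^1 = 1/2).
Summing one r·B term per recipient: 4·0.25·0.516 + 1·0.125·0.144 + 1·0.5·0.193 = 0.6305.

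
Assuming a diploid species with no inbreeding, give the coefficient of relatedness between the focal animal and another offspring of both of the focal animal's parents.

Each parent–offspring link contributes a factor of 1/2, and independent paths through distinct common ancestors add.
Full sibs share both parents — two paths of length 2: r = 2·(1/2)^2 = 1/2.

0.5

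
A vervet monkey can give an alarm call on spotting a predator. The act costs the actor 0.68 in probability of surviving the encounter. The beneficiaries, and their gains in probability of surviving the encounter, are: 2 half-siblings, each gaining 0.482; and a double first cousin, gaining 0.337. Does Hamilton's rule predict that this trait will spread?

Hamilton's rule: the trait is favored when the sum of r·B over every recipient exceeds the actor's cost C.
r to a half-sibling = 1/4 (half-sibs share one parent — one path of length 2: r = (1/2)^2 = 1/4).
r to a double first cousin = 0.25 (double first cousins share both grandparent pairs — four paths of length 4: r = 4·(1/2)^4 = 1/4).
Summing one r·B term per recipient: 2·0.25·0.482 + 1·0.25·0.337 = 0.32525.
0.32525 < 0.68: the indirect benefit is less than the cost.

No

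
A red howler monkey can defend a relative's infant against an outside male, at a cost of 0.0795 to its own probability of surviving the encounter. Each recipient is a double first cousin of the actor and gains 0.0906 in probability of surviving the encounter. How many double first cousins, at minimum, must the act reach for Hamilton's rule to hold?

4

r to a double first cousin = 1/4 (double first cousins share both grandparent pairs — four paths of length 4: r = 4·(1/2)^4 = 1/4).
Hamilton's rule: n·r·B > C  ⇒  n > C/(r·B) = 0.0795/(0.25·0.0906) = 3.51.
The smallest integer exceeding 3.51 is 4.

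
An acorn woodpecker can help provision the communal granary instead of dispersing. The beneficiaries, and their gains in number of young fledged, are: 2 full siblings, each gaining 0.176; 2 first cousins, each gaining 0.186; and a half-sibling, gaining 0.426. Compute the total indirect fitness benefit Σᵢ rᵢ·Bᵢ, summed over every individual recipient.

r to a full sibling = 0.5 (full sibs share both parents — two paths of length 2: r = 2·(1/2)^2 = 1/2).
r to a first cousin = 1/8 (first cousins share one grandparent pair — two paths of length 4: r = 2·(1/2)^4 = 1/8).
r to a half-sibling = 0.25 (half-sibs share one parent — one path of length 2: r = (1/2)^2 = 1/4).
Summing one r·B term per recipient: 2·0.5·0.176 + 2·0.125·0.186 + 1·0.25·0.426 = 0.329.

0.329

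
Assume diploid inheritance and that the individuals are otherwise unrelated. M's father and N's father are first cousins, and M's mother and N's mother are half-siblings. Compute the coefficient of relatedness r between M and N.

With two independent routes of shared ancestry, r is the sum of the two contributions.
M and N are related in two ways: second cousins through their fathers (r = 1/32) and half first cousins through their mothers (r = 1/16).
r = 1/32 + 1/16 = 0.09375.

0.09375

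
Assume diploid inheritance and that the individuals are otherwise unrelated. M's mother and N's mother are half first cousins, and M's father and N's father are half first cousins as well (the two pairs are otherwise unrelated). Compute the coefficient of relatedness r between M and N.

0.03125

Relatedness sums over independent paths through distinct common ancestors.
M and N are related in two ways: half second cousins through their mothers (r = 1/64) and half second cousins through their fathers (r = 1/64).
r = 1/64 + 1/64 = 0.03125.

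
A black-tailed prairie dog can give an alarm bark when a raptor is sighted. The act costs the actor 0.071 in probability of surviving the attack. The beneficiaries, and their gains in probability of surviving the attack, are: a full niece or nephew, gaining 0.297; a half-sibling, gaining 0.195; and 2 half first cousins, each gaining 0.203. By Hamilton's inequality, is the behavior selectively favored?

Hamilton's rule: the trait is favored when the sum of r·B over every recipient exceeds the actor's cost C.
r to a full niece or nephew = 1/4 (full aunt/uncle↔niece/nephew: two paths of length 3 through the shared grandparent pair: r = 2·(1/2)^3 = 1/4).
r to a half-sibling = 0.25 (half-sibs share one parent — one path of length 2: r = (1/2)^2 = 1/4).
r to a half first cousin = 0.0625 (half first cousins share one grandparent — one path of length 4: r = (1/2)^4 = 1/16).
Summing one r·B term per recipient: 1·0.25·0.297 + 1·0.25·0.195 + 2·0.0625·0.203 = 0.148375.
0.148375 > 0.071: the indirect benefit exceeds the cost.

Yes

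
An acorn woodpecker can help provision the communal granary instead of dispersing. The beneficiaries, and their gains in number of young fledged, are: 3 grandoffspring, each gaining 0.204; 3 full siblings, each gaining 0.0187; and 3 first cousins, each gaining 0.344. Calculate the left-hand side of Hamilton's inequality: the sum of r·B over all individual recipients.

0.31005

r to a grandoffspring = 1/4 (two parent–offspring links: r = (1/2)^2 = 1/4).
r to a full sibling = 1/2 (full sibs share both parents — two paths of length 2: r = 2·(1/2)^2 = 1/2).
r to a first cousin = 1/8 (first cousins share one grandparent pair — two paths of length 4: r = 2·(1/2)^4 = 1/8).
Summing one r·B term per recipient: 3·0.25·0.204 + 3·0.5·0.0187 + 3·0.125·0.344 = 0.31005.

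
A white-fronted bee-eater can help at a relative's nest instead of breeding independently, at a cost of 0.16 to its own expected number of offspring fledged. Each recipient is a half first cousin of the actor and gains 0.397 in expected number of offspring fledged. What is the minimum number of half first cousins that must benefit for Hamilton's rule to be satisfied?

7

r to a half first cousin = 0.0625 (half first cousins share one grandparent — one path of length 4: r = (1/2)^4 = 1/16).
Hamilton's rule: n·r·B > C  ⇒  n > C/(r·B) = 0.16/(0.0625·0.397) = 6.448.
The smallest integer exceeding 6.448 is 7.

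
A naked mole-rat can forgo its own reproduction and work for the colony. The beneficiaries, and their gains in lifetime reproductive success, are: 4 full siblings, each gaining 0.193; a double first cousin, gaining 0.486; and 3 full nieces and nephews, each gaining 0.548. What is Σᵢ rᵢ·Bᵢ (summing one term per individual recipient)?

0.9185

r to a full sibling = 1/2 (full sibs share both parents — two paths of length 2: r = 2·(1/2)^2 = 1/2).
r to a double first cousin = 0.25 (double first cousins share both grandparent pairs — four paths of length 4: r = 4·(1/2)^4 = 1/4).
r to a full niece or nephew = 1/4 (full aunt/uncle↔niece/nephew: two paths of length 3 through the shared grandparent pair: r = 2·(1/2)^3 = 1/4).
Summing one r·B term per recipient: 4·0.5·0.193 + 1·0.25·0.486 + 3·0.25·0.548 = 0.9185.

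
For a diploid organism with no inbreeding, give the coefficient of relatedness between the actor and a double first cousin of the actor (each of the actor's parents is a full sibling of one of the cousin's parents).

Each parent–offspring link contributes a factor of 1/2, and independent paths through distinct common ancestors add.
Double first cousins share both grandparent pairs — four paths of length 4: r = 4·(1/2)^4 = 1/4.

0.25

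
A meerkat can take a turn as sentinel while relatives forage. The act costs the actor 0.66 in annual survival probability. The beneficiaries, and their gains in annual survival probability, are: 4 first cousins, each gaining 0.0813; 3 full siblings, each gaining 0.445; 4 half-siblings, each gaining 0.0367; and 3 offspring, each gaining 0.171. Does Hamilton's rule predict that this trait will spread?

Hamilton's rule: the trait is favored when the sum of r·B over every recipient exceeds the actor's cost C.
r to a first cousin = 0.125 (first cousins share one grandparent pair — two paths of length 4: r = 2·(1/2)^4 = 1/8).
r to a full sibling = 0.5 (full sibs share both parents — two paths of length 2: r = 2·(1/2)^2 = 1/2).
r to a half-sibling = 0.25 (half-sibs share one parent — one path of length 2: r = (1/2)^2 = 1/4).
r to an offspring = 1/2 (one parent–offspring link: r = (1/2)^1 = 1/2).
Summing one r·B term per recipient: 4·0.125·0.0813 + 3·0.5·0.445 + 4·0.25·0.0367 + 3·0.5·0.171 = 1.00135.
1.00135 > 0.66: the indirect benefit exceeds the cost.

Yes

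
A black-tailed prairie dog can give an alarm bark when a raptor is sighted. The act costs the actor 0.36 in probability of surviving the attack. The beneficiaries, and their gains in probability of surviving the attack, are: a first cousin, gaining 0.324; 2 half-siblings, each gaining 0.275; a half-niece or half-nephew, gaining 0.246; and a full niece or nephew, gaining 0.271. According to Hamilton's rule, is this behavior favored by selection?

Hamilton's rule: the trait is favored when the sum of r·B over every recipient exceeds the actor's cost C.
r to a first cousin = 1/8 (first cousins share one grandparent pair — two paths of length 4: r = 2·(1/2)^4 = 1/8).
r to a half-sibling = 0.25 (half-sibs share one parent — one path of length 2: r = (1/2)^2 = 1/4).
r to a half-niece or half-nephew = 1/8 (half-aunt/uncle↔niece/nephew: one path of length 3: r = (1/2)^3 = 1/8).
r to a full niece or nephew = 0.25 (full aunt/uncle↔niece/nephew: two paths of length 3 through the shared grandparent pair: r = 2·(1/2)^3 = 1/4).
Summing one r·B term per recipient: 1·0.125·0.324 + 2·0.25·0.275 + 1·0.125·0.246 + 1·0.25·0.271 = 0.2765.
0.2765 < 0.36: the indirect benefit is less than the cost.

No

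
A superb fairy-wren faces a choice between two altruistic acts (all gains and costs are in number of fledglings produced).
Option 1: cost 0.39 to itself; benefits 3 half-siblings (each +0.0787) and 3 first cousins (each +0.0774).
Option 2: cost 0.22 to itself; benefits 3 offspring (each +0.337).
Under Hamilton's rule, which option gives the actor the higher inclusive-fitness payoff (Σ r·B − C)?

Option 2

Option 1: r to a half-sibling = 0.25.
Option 1: r to a first cousin = 0.125.
Option 1: Σ r·B − C = (3·0.25·0.0787 + 3·0.125·0.0774) − 0.39 = -0.30195.
Option 2: r to an offspring = 0.5.
Option 2: Σ r·B − C = (3·0.5·0.337) − 0.22 = 0.2855.
Option 2 has the higher net inclusive-fitness payoff.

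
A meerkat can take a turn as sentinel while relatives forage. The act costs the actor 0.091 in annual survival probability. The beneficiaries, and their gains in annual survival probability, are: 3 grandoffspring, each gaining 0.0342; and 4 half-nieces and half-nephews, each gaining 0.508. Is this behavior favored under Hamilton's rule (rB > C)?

Hamilton's rule: the trait is favored when the sum of r·B over every recipient exceeds the actor's cost C.
r to a grandoffspring = 0.25 (two parent–offspring links: r = (1/2)^2 = 1/4).
r to a half-niece or half-nephew = 1/8 (half-aunt/uncle↔niece/nephew: one path of length 3: r = (1/2)^3 = 1/8).
Summing one r·B term per recipient: 3·0.25·0.0342 + 4·0.125·0.508 = 0.27965.
0.27965 > 0.091: the indirect benefit exceeds the cost.

Yes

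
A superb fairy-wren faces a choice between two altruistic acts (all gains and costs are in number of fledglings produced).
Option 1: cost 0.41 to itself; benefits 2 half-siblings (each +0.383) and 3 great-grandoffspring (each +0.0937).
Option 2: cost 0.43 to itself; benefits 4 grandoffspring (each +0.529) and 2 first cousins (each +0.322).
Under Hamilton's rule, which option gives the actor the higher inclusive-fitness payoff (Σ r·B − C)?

Option 2

Option 1: r to a half-sibling = 0.25.
Option 1: r to a great-grandoffspring = 0.125.
Option 1: Σ r·B − C = (2·0.25·0.383 + 3·0.125·0.0937) − 0.41 = -0.1833625.
Option 2: r to a grandoffspring = 0.25.
Option 2: r to a first cousin = 0.125.
Option 2: Σ r·B − C = (4·0.25·0.529 + 2·0.125·0.322) − 0.43 = 0.1795.
Option 2 has the higher net inclusive-fitness payoff.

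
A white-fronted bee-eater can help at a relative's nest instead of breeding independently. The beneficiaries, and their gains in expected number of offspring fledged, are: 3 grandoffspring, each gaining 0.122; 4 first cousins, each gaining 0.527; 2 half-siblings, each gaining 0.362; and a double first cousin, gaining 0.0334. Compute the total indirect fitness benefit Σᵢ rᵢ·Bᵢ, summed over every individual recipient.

r to a grandoffspring = 0.25 (two parent–offspring links: r = (1/2)^2 = 1/4).
r to a first cousin = 0.125 (first cousins share one grandparent pair — two paths of length 4: r = 2·(1/2)^4 = 1/8).
r to a half-sibling = 0.25 (half-sibs share one parent — one path of length 2: r = (1/2)^2 = 1/4).
r to a double first cousin = 1/4 (double first cousins share both grandparent pairs — four paths of length 4: r = 4·(1/2)^4 = 1/4).
Summing one r·B term per recipient: 3·0.25·0.122 + 4·0.125·0.527 + 2·0.25·0.362 + 1·0.25·0.0334 = 0.54435.

0.54435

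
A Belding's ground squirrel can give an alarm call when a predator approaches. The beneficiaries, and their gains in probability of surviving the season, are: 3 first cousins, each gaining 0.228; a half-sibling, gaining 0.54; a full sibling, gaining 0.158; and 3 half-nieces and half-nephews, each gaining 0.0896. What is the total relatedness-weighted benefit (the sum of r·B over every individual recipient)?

0.3331

r to a first cousin = 1/8 (first cousins share one grandparent pair — two paths of length 4: r = 2·(1/2)^4 = 1/8).
r to a half-sibling = 0.25 (half-sibs share one parent — one path of length 2: r = (1/2)^2 = 1/4).
r to a full sibling = 1/2 (full sibs share both parents — two paths of length 2: r = 2·(1/2)^2 = 1/2).
r to a half-niece or half-nephew = 1/8 (half-aunt/uncle↔niece/nephew: one path of length 3: r = (1/2)^3 = 1/8).
Summing one r·B term per recipient: 3·0.125·0.228 + 1·0.25·0.54 + 1·0.5·0.158 + 3·0.125·0.0896 = 0.3331.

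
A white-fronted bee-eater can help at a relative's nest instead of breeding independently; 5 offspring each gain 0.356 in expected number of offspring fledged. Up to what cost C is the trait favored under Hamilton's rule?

r to an offspring = 0.5 (one parent–offspring link: r = (1/2)^1 = 1/2).
Hamilton's rule: n·r·B > C, so the trait is favored while C < n·r·B = 5·0.5·0.356 = 0.89.

0.89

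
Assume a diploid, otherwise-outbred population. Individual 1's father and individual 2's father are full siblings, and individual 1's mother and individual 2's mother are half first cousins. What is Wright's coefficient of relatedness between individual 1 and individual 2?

Independent pedigree routes through distinct common ancestors add.
Individual 1 and individual 2 are related in two ways: first cousins through their fathers (r = 1/8) and half second cousins through their mothers (r = 1/64).
r = 1/8 + 1/64 = 9/64 = 0.140625.

0.140625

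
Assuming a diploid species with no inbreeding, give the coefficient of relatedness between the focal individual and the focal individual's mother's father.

Each parent–offspring link contributes a factor of 1/2, and independent paths through distinct common ancestors add.
Two parent–offspring links: r = (1/2)^2 = 1/4.

0.25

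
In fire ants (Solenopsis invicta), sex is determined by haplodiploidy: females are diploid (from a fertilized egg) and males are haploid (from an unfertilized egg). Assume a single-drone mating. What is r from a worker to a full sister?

Haplodiploid full sisters inherit their father's entire haploid genome identically (contributing 1/2) and on average half of their mother's contribution (1/2 · 1/2 = 1/4); r = 1/2 + 1/4 = 3/4.

0.75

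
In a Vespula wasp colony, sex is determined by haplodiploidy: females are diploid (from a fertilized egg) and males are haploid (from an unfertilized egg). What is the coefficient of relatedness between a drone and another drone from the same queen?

0.5

Haploid brothers each carry a random half of the queen's diploid genome, so on average they share half: r = 1/2.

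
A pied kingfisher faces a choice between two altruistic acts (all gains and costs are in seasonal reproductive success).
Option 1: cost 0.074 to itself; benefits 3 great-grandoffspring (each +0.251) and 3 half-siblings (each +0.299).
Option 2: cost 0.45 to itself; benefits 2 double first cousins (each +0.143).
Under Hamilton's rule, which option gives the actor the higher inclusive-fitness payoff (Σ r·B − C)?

Option 1: r to a great-grandoffspring = 0.125.
Option 1: r to a half-sibling = 0.25.
Option 1: Σ r·B − C = (3·0.125·0.251 + 3·0.25·0.299) − 0.074 = 0.244375.
Option 2: r to a double first cousin = 0.25.
Option 2: Σ r·B − C = (2·0.25·0.143) − 0.45 = -0.3785.
Option 1 has the higher net inclusive-fitness payoff.

Option 1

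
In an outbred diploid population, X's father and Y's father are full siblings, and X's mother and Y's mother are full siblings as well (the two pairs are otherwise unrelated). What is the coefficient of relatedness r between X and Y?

Relatedness sums over independent paths through distinct common ancestors.
X and Y are related in two ways: first cousins through their fathers (r = 1/8) and first cousins through their mothers (r = 1/8) — i.e. double first cousins.
r = 1/8 + 1/8 = 0.25.

0.25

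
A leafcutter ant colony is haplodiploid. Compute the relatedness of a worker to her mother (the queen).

One meiotic link between diploid queen and diploid daughter: r = 1/2.

0.5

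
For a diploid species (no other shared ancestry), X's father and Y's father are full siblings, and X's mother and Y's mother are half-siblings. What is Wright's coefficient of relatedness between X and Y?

With two independent routes of shared ancestry, r is the sum of the two contributions.
X and Y are related in two ways: first cousins through their fathers (r = 1/8) and half first cousins through their mothers (r = 1/16).
r = 1/8 + 1/16 = 0.1875.

0.1875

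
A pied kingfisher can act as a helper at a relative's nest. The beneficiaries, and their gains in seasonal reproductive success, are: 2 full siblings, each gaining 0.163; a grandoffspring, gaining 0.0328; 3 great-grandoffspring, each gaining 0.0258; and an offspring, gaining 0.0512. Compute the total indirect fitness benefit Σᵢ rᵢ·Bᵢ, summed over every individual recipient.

r to a full sibling = 0.5 (full sibs share both parents — two paths of length 2: r = 2·(1/2)^2 = 1/2).
r to a grandoffspring = 0.25 (two parent–offspring links: r = (1/2)^2 = 1/4).
r to a great-grandoffspring = 1/8 (three parent–offspring links: r = (1/2)^3 = 1/8).
r to an offspring = 0.5 (one parent–offspring link: r = (1/2)^1 = 1/2).
Summing one r·B term per recipient: 2·0.5·0.163 + 1·0.25·0.0328 + 3·0.125·0.0258 + 1·0.5·0.0512 = 0.206475.

0.206475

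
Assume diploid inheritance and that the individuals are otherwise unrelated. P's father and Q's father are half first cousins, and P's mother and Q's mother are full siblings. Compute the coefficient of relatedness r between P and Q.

With two independent routes of shared ancestry, r is the sum of the two contributions.
P and Q are related in two ways: half second cousins through their fathers (r = 1/64) and first cousins through their mothers (r = 1/8).
r = 1/64 + 1/8 = 0.140625.

0.140625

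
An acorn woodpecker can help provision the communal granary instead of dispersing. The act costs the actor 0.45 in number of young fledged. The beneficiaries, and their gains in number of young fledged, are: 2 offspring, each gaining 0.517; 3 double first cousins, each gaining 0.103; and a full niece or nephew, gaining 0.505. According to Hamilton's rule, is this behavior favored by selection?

Hamilton's rule: the trait is favored when the sum of r·B over every recipient exceeds the actor's cost C.
r to an offspring = 0.5 (one parent–offspring link: r = (1/2)^1 = 1/2).
r to a double first cousin = 0.25 (double first cousins share both grandparent pairs — four paths of length 4: r = 4·(1/2)^4 = 1/4).
r to a full niece or nephew = 0.25 (full aunt/uncle↔niece/nephew: two paths of length 3 through the shared grandparent pair: r = 2·(1/2)^3 = 1/4).
Summing one r·B term per recipient: 2·0.5·0.517 + 3·0.25·0.103 + 1·0.25·0.505 = 0.7205.
0.7205 > 0.45: the indirect benefit exceeds the cost.

Yes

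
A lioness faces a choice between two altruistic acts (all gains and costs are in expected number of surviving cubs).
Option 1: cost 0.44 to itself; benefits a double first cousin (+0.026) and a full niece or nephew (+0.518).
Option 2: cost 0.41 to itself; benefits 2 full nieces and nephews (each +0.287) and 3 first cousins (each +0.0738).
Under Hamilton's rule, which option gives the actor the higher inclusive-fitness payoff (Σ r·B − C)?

Option 2

Option 1: r to a double first cousin = 0.25.
Option 1: r to a full niece or nephew = 0.25.
Option 1: Σ r·B − C = (1·0.25·0.026 + 1·0.25·0.518) − 0.44 = -0.304.
Option 2: r to a full niece or nephew = 0.25.
Option 2: r to a first cousin = 0.125.
Option 2: Σ r·B − C = (2·0.25·0.287 + 3·0.125·0.0738) − 0.41 = -0.238825.
Option 2 has the higher net inclusive-fitness payoff.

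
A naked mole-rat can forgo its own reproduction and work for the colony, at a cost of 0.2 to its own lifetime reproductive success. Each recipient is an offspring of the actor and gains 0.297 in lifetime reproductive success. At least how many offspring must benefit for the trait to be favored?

r to an offspring = 0.5 (one parent–offspring link: r = (1/2)^1 = 1/2).
Hamilton's rule: n·r·B > C  ⇒  n > C/(r·B) = 0.2/(0.5·0.297) = 1.347.
The smallest integer exceeding 1.347 is 2.

2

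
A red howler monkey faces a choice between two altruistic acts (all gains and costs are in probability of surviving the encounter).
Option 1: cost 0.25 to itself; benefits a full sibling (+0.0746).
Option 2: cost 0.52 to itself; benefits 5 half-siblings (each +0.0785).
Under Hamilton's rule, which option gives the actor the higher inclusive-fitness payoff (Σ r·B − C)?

Option 1

Option 1: r to a full sibling = 0.5.
Option 1: Σ r·B − C = (1·0.5·0.0746) − 0.25 = -0.2127.
Option 2: r to a half-sibling = 0.25.
Option 2: Σ r·B − C = (5·0.25·0.0785) − 0.52 = -0.421875.
Option 1 has the higher net inclusive-fitness payoff.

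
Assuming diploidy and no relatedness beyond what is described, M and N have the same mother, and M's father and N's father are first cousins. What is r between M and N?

0.28125

Wright's path rule: contributions from independent ancestry routes add.
M and N are related in two ways: half-sibs through their shared mother (r = 1/4) and second cousins through their fathers (r = 1/32).
r = 1/4 + 1/32 = 0.28125.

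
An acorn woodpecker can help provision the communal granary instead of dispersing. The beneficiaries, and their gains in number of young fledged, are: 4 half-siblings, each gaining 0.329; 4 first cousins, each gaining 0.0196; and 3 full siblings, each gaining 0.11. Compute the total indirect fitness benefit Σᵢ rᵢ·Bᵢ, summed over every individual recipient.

r to a half-sibling = 0.25 (half-sibs share one parent — one path of length 2: r = (1/2)^2 = 1/4).
r to a first cousin = 0.125 (first cousins share one grandparent pair — two paths of length 4: r = 2·(1/2)^4 = 1/8).
r to a full sibling = 1/2 (full sibs share both parents — two paths of length 2: r = 2·(1/2)^2 = 1/2).
Summing one r·B term per recipient: 4·0.25·0.329 + 4·0.125·0.0196 + 3·0.5·0.11 = 0.5038.

0.5038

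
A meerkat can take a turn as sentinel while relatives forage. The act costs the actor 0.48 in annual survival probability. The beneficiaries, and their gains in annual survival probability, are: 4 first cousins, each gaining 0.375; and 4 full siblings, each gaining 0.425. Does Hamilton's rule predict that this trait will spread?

Hamilton's rule: the trait is favored when the sum of r·B over every recipient exceeds the actor's cost C.
r to a first cousin = 1/8 (first cousins share one grandparent pair — two paths of length 4: r = 2·(1/2)^4 = 1/8).
r to a full sibling = 1/2 (full sibs share both parents — two paths of length 2: r = 2·(1/2)^2 = 1/2).
Summing one r·B term per recipient: 4·0.125·0.375 + 4·0.5·0.425 = 1.0375.
1.0375 > 0.48: the indirect benefit exceeds the cost.

Yes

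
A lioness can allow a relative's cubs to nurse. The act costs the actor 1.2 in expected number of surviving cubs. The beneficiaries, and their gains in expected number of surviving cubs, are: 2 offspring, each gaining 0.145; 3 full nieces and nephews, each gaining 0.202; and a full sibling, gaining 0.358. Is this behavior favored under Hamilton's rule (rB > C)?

Hamilton's rule: the trait is favored when the sum of r·B over every recipient exceeds the actor's cost C.
r to an offspring = 0.5 (one parent–offspring link: r = (1/2)^1 = 1/2).
r to a full niece or nephew = 0.25 (full aunt/uncle↔niece/nephew: two paths of length 3 through the shared grandparent pair: r = 2·(1/2)^3 = 1/4).
r to a full sibling = 1/2 (full sibs share both parents — two paths of length 2: r = 2·(1/2)^2 = 1/2).
Summing one r·B term per recipient: 2·0.5·0.145 + 3·0.25·0.202 + 1·0.5·0.358 = 0.4755.
0.4755 < 1.2: the indirect benefit is less than the cost.

No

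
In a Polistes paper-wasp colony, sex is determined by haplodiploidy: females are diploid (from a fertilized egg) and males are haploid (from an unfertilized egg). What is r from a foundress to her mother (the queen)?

0.5

One meiotic link between diploid queen and diploid daughter: r = 1/2.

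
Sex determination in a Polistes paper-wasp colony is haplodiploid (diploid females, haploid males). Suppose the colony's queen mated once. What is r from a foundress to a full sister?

0.75

Haplodiploid full sisters inherit their father's entire haploid genome identically (contributing 1/2) and on average half of their mother's contribution (1/2 · 1/2 = 1/4); r = 1/2 + 1/4 = 3/4.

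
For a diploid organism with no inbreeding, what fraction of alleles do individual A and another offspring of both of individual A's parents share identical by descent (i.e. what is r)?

Each parent–offspring link contributes a factor of 1/2, and independent paths through distinct common ancestors add.
Full sibs share both parents — two paths of length 2: r = 2·(1/2)^2 = 1/2.

0.5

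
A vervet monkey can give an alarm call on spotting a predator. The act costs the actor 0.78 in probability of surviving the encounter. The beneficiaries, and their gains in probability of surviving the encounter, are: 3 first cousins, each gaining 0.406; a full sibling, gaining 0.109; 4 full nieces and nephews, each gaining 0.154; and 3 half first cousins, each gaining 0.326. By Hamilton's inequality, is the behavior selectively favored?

Hamilton's rule: the trait is favored when the sum of r·B over every recipient exceeds the actor's cost C.
r to a first cousin = 0.125 (first cousins share one grandparent pair — two paths of length 4: r = 2·(1/2)^4 = 1/8).
r to a full sibling = 1/2 (full sibs share both parents — two paths of length 2: r = 2·(1/2)^2 = 1/2).
r to a full niece or nephew = 1/4 (full aunt/uncle↔niece/nephew: two paths of length 3 through the shared grandparent pair: r = 2·(1/2)^3 = 1/4).
r to a half first cousin = 1/16 (half first cousins share one grandparent — one path of length 4: r = (1/2)^4 = 1/16).
Summing one r·B term per recipient: 3·0.125·0.406 + 1·0.5·0.109 + 4·0.25·0.154 + 3·0.0625·0.326 = 0.421875.
0.421875 < 0.78: the indirect benefit is less than the cost.

No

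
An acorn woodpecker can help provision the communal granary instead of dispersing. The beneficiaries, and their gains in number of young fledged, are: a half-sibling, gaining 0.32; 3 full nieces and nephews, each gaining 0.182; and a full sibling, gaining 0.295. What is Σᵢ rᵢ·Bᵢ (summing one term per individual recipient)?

r to a half-sibling = 1/4 (half-sibs share one parent — one path of length 2: r = (1/2)^2 = 1/4).
r to a full niece or nephew = 1/4 (full aunt/uncle↔niece/nephew: two paths of length 3 through the shared grandparent pair: r = 2·(1/2)^3 = 1/4).
r to a full sibling = 1/2 (full sibs share both parents — two paths of length 2: r = 2·(1/2)^2 = 1/2).
Summing one r·B term per recipient: 1·0.25·0.32 + 3·0.25·0.182 + 1·0.5·0.295 = 0.364.

0.364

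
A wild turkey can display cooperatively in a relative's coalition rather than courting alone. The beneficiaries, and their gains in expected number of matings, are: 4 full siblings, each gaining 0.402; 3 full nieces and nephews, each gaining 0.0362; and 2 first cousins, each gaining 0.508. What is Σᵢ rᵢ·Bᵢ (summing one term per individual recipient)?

0.95815

r to a full sibling = 1/2 (full sibs share both parents — two paths of length 2: r = 2·(1/2)^2 = 1/2).
r to a full niece or nephew = 0.25 (full aunt/uncle↔niece/nephew: two paths of length 3 through the shared grandparent pair: r = 2·(1/2)^3 = 1/4).
r to a first cousin = 1/8 (first cousins share one grandparent pair — two paths of length 4: r = 2·(1/2)^4 = 1/8).
Summing one r·B term per recipient: 4·0.5·0.402 + 3·0.25·0.0362 + 2·0.125·0.508 = 0.95815.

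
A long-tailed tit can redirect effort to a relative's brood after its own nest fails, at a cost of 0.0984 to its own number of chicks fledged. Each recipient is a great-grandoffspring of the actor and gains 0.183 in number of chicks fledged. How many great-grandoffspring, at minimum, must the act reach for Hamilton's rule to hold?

5

r to a great-grandoffspring = 1/8 (three parent–offspring links: r = (1/2)^3 = 1/8).
Hamilton's rule: n·r·B > C  ⇒  n > C/(r·B) = 0.0984/(0.125·0.183) = 4.302.
The smallest integer exceeding 4.302 is 5.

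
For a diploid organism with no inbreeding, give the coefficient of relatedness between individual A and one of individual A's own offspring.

0.5

Each parent–offspring link contributes a factor of 1/2, and independent paths through distinct common ancestors add.
One parent–offspring link: r = (1/2)^1 = 1/2.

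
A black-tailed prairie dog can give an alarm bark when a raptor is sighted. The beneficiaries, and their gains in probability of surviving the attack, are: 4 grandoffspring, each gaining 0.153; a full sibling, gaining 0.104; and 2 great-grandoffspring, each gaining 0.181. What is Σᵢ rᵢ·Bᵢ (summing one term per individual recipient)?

r to a grandoffspring = 0.25 (two parent–offspring links: r = (1/2)^2 = 1/4).
r to a full sibling = 0.5 (full sibs share both parents — two paths of length 2: r = 2·(1/2)^2 = 1/2).
r to a great-grandoffspring = 1/8 (three parent–offspring links: r = (1/2)^3 = 1/8).
Summing one r·B term per recipient: 4·0.25·0.153 + 1·0.5·0.104 + 2·0.125·0.181 = 0.25025.

0.25025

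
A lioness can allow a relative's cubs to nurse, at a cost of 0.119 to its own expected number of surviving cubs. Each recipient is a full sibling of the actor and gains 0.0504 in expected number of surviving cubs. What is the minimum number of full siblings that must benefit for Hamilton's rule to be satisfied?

r to a full sibling = 0.5 (full sibs share both parents — two paths of length 2: r = 2·(1/2)^2 = 1/2).
Hamilton's rule: n·r·B > C  ⇒  n > C/(r·B) = 0.119/(0.5·0.0504) = 4.722.
The smallest integer exceeding 4.722 is 5.

5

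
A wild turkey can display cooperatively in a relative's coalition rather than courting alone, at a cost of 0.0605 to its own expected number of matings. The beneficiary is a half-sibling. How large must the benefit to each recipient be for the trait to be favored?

r to a half-sibling = 0.25 (half-sibs share one parent — one path of length 2: r = (1/2)^2 = 1/4).
Hamilton's rule with n recipients of equal r: n·r·B > C, so B > C/(n·r) = 0.0605/(1·0.25) = 0.242.

0.242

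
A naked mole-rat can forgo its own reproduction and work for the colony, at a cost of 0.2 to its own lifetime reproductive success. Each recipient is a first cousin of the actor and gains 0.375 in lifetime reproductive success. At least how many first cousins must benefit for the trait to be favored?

5

r to a first cousin = 1/8 (first cousins share one grandparent pair — two paths of length 4: r = 2·(1/2)^4 = 1/8).
Hamilton's rule: n·r·B > C  ⇒  n > C/(r·B) = 0.2/(0.125·0.375) = 4.267.
The smallest integer exceeding 4.267 is 5.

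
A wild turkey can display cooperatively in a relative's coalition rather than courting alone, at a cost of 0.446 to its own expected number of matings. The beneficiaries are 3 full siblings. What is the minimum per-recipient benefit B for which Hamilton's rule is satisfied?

0.2973

r to a full sibling = 1/2 (full sibs share both parents — two paths of length 2: r = 2·(1/2)^2 = 1/2).
Hamilton's rule with n recipients of equal r: n·r·B > C, so B > C/(n·r) = 0.446/(3·0.5) = 0.2973.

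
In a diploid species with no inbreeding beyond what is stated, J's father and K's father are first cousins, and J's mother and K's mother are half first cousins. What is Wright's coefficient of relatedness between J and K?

0.046875

Wright's path rule: contributions from independent ancestry routes add.
J and K are related in two ways: second cousins through their fathers (r = 1/32) and half second cousins through their mothers (r = 1/64).
r = 1/32 + 1/64 = 3/64 = 0.046875.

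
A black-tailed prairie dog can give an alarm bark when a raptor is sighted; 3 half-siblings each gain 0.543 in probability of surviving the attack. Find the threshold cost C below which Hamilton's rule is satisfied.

0.40725

r to a half-sibling = 1/4 (half-sibs share one parent — one path of length 2: r = (1/2)^2 = 1/4).
Hamilton's rule: n·r·B > C, so the trait is favored while C < n·r·B = 3·0.25·0.543 = 0.40725.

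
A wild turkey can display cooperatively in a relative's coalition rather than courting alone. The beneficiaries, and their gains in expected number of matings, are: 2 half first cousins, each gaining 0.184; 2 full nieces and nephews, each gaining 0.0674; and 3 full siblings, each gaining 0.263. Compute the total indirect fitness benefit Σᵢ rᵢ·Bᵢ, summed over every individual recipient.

r to a half first cousin = 1/16 (half first cousins share one grandparent — one path of length 4: r = (1/2)^4 = 1/16).
r to a full niece or nephew = 0.25 (full aunt/uncle↔niece/nephew: two paths of length 3 through the shared grandparent pair: r = 2·(1/2)^3 = 1/4).
r to a full sibling = 0.5 (full sibs share both parents — two paths of length 2: r = 2·(1/2)^2 = 1/2).
Summing one r·B term per recipient: 2·0.0625·0.184 + 2·0.25·0.0674 + 3·0.5·0.263 = 0.4512.

0.4512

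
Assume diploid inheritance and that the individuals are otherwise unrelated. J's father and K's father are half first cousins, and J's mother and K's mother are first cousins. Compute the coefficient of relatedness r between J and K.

With two independent routes of shared ancestry, r is the sum of the two contributions.
J and K are related in two ways: half second cousins through their fathers (r = 1/64) and second cousins through their mothers (r = 1/32).
r = 1/64 + 1/32 = 0.046875.

0.046875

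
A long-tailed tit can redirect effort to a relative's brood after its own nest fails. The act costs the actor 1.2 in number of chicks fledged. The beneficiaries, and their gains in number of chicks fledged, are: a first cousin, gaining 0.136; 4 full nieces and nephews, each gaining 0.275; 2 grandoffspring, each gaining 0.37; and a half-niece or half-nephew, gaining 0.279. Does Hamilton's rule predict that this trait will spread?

No

Hamilton's rule: the trait is favored when the sum of r·B over every recipient exceeds the actor's cost C.
r to a first cousin = 1/8 (first cousins share one grandparent pair — two paths of length 4: r = 2·(1/2)^4 = 1/8).
r to a full niece or nephew = 1/4 (full aunt/uncle↔niece/nephew: two paths of length 3 through the shared grandparent pair: r = 2·(1/2)^3 = 1/4).
r to a grandoffspring = 1/4 (two parent–offspring links: r = (1/2)^2 = 1/4).
r to a half-niece or half-nephew = 0.125 (half-aunt/uncle↔niece/nephew: one path of length 3: r = (1/2)^3 = 1/8).
Summing one r·B term per recipient: 1·0.125·0.136 + 4·0.25·0.275 + 2·0.25·0.37 + 1·0.125·0.279 = 0.511875.
0.511875 < 1.2: the indirect benefit is less than the cost.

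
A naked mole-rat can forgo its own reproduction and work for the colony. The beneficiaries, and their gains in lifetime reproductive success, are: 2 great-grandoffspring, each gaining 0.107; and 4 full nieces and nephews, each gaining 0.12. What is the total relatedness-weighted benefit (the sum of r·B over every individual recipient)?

r to a great-grandoffspring = 0.125 (three parent–offspring links: r = (1/2)^3 = 1/8).
r to a full niece or nephew = 0.25 (full aunt/uncle↔niece/nephew: two paths of length 3 through the shared grandparent pair: r = 2·(1/2)^3 = 1/4).
Summing one r·B term per recipient: 2·0.125·0.107 + 4·0.25·0.12 = 0.14675.

0.14675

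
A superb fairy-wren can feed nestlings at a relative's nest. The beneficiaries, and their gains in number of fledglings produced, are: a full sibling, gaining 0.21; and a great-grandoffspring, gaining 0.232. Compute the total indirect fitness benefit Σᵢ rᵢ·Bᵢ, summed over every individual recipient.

0.134

r to a full sibling = 1/2 (full sibs share both parents — two paths of length 2: r = 2·(1/2)^2 = 1/2).
r to a great-grandoffspring = 1/8 (three parent–offspring links: r = (1/2)^3 = 1/8).
Summing one r·B term per recipient: 1·0.5·0.21 + 1·0.125·0.232 = 0.134.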